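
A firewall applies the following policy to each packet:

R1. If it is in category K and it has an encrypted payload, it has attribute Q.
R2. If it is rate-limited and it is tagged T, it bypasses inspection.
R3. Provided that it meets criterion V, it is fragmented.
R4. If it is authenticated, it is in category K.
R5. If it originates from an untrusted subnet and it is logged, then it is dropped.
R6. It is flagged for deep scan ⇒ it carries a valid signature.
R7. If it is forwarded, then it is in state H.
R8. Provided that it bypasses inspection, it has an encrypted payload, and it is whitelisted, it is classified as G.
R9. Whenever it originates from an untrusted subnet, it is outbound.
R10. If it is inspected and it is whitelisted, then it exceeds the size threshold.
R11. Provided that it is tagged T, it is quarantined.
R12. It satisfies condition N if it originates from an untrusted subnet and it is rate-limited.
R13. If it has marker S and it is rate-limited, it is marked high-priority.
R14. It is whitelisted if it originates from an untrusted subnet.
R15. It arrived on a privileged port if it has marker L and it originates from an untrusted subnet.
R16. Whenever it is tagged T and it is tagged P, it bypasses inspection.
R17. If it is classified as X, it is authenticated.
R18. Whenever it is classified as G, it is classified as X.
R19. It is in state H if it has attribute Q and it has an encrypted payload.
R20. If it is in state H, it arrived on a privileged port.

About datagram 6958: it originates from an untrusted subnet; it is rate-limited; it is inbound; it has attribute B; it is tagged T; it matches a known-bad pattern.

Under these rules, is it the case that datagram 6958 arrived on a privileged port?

No

Forward chaining from the given facts derives: bypasses inspection, is outbound, is quarantined, satisfies condition N, is whitelisted.
Rules concluding "it arrived on a privileged port": R15 needs "it has marker L"; R20 needs "it is in state H" — none of these are established.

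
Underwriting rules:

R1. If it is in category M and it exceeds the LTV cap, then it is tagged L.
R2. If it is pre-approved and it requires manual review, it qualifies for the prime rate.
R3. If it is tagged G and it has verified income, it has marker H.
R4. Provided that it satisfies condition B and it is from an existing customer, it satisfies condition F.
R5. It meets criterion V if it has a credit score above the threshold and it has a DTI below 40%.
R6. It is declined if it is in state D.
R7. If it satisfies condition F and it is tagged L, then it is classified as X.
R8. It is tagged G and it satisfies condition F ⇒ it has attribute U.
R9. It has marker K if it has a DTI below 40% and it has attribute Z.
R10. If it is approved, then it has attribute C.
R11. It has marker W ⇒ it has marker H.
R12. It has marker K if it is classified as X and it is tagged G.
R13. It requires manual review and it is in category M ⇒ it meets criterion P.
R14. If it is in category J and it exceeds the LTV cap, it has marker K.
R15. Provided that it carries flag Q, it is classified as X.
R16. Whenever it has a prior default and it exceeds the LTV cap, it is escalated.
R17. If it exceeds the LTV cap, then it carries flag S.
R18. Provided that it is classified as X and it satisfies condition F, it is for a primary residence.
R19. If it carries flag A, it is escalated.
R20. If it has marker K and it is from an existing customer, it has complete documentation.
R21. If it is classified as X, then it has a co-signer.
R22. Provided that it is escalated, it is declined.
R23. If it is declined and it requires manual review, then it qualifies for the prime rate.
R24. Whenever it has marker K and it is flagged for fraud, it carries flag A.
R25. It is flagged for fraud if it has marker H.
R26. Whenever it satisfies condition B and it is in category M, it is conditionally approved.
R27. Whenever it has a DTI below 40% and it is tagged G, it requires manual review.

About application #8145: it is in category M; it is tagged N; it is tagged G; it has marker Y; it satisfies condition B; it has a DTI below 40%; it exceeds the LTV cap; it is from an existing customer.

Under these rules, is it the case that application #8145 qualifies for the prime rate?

Forward chaining from the given facts derives: is tagged L, satisfies condition F, is classified as X, has attribute U, has marker K, carries flag S, is for a primary residence, has complete documentation, has a co-signer, is conditionally approved, requires manual review, meets criterion P.
Rules concluding "it qualifies for the prime rate": R2 needs "it is pre-approved"; R23 needs "it is declined" — none of these are established.

No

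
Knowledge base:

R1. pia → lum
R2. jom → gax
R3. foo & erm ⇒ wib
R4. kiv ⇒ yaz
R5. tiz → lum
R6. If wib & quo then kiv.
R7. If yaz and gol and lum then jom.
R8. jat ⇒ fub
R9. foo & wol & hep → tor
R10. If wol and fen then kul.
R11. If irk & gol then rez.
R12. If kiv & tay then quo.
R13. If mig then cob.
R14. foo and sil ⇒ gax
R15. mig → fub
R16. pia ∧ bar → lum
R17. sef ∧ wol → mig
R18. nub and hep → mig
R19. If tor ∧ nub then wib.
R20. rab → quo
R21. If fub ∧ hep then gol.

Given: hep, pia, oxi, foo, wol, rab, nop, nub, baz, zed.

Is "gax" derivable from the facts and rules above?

lum  (by R1: pia)
tor  (by R9: foo, wol, hep)
mig  (by R18: nub, hep)
wib  (by R19: tor, nub)
quo  (by R20: rab)
kiv  (by R6: wib, quo)
fub  (by R15: mig)
gol  (by R21: fub, hep)
yaz  (by R4: kiv)
jom  (by R7: yaz, gol, lum)
gax  (by R2: jom)

Yes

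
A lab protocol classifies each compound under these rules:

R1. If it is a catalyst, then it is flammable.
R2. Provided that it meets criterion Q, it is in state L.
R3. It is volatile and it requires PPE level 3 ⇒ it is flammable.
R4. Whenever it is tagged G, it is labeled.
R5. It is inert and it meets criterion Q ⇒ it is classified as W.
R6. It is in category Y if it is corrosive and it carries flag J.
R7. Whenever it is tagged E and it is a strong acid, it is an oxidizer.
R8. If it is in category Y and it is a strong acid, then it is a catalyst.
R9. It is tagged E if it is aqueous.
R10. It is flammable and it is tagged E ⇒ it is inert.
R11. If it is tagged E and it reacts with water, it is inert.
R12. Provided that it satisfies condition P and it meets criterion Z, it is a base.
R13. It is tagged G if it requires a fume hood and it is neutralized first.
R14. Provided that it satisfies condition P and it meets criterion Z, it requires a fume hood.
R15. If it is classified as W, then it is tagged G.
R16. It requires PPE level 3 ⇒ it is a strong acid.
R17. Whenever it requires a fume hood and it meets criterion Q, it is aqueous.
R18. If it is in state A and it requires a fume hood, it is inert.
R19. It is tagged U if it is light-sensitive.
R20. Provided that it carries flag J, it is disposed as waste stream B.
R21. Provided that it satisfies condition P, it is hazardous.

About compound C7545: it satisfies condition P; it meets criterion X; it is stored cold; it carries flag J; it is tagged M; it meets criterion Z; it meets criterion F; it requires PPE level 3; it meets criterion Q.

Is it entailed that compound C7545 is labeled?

Forward chaining from the given facts derives: is in state L, is a base, requires a fume hood, is a strong acid, is aqueous, is disposed as waste stream B, is hazardous, is tagged E, is an oxidizer.
The only rule concluding "it is labeled" is R4, which needs "it is tagged G"; that is never established.

No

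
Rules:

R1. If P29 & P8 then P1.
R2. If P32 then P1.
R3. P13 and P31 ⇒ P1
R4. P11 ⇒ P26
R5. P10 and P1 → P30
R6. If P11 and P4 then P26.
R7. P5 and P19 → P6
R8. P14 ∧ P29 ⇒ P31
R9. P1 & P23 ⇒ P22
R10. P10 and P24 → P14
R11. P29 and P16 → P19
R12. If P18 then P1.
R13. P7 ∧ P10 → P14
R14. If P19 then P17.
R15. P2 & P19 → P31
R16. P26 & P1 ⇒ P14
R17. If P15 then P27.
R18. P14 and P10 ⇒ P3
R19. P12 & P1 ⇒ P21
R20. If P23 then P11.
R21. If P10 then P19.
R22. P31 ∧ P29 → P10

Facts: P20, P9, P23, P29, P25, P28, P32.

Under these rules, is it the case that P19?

Yes

P1  (by R2: P32)
P11  (by R20: P23)
P26  (by R4: P11)
P14  (by R16: P26, P1)
P31  (by R8: P14, P29)
P10  (by R22: P31, P29)
P19  (by R21: P10)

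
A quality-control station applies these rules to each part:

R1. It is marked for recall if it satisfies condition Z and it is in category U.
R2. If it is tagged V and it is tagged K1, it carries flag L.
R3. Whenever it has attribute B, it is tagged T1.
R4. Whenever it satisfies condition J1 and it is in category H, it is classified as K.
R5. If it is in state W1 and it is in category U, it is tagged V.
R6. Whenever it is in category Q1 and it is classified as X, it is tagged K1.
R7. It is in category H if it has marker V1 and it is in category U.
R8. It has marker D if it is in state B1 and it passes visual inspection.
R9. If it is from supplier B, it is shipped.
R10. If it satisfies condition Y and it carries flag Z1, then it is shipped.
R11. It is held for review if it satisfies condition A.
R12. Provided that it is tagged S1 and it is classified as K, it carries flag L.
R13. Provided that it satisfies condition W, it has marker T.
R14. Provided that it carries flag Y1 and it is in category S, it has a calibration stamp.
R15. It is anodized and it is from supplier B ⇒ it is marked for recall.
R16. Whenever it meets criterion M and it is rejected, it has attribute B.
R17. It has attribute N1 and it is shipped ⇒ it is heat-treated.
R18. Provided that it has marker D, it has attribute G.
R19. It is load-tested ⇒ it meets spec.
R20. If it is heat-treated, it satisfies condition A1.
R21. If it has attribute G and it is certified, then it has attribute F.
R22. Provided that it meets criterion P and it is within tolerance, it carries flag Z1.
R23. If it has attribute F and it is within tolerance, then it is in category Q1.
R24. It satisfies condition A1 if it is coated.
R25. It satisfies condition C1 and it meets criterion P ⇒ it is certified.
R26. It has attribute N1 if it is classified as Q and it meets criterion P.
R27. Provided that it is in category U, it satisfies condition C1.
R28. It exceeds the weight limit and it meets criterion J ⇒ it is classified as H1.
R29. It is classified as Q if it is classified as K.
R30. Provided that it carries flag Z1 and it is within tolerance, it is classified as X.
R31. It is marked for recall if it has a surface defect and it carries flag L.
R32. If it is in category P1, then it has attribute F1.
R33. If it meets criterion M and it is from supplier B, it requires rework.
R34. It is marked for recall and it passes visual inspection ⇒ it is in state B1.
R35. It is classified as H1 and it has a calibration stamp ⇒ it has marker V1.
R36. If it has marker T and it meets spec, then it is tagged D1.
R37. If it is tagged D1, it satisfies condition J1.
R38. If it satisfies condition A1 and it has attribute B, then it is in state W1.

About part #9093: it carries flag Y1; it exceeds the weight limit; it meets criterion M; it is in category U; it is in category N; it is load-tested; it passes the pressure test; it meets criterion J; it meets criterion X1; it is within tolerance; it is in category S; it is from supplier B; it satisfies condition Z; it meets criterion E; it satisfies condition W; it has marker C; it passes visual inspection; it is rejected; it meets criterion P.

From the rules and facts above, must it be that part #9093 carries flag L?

By R1 (it satisfies condition Z, it is in category U): it is marked for recall.
By R9 (it is from supplier B): it is shipped.
By R13 (it satisfies condition W): it has marker T.
By R14 (it carries flag Y1, it is in category S): it has a calibration stamp.
By R16 (it meets criterion M, it is rejected): it has attribute B.
By R19 (it is load-tested): it meets spec.
By R22 (it meets criterion P, it is within tolerance): it carries flag Z1.
By R27 (it is in category U): it satisfies condition C1.
By R28 (it exceeds the weight limit, it meets criterion J): it is classified as H1.
By R30 (it carries flag Z1, it is within tolerance): it is classified as X.
By R34 (it is marked for recall, it passes visual inspection): it is in state B1.
By R35 (it is classified as H1, it has a calibration stamp): it has marker V1.
By R36 (it has marker T, it meets spec): it is tagged D1.
By R37 (it is tagged D1): it satisfies condition J1.
By R7 (it has marker V1, it is in category U): it is in category H.
By R8 (it is in state B1, it passes visual inspection): it has marker D.
By R18 (it has marker D): it has attribute G.
By R25 (it satisfies condition C1, it meets criterion P): it is certified.
By R4 (it satisfies condition J1, it is in category H): it is classified as K.
By R21 (it has attribute G, it is certified): it has attribute F.
By R23 (it has attribute F, it is within tolerance): it is in category Q1.
By R29 (it is classified as K): it is classified as Q.
By R6 (it is in category Q1, it is classified as X): it is tagged K1.
By R26 (it is classified as Q, it meets criterion P): it has attribute N1.
By R17 (it has attribute N1, it is shipped): it is heat-treated.
By R20 (it is heat-treated): it satisfies condition A1.
By R38 (it satisfies condition A1, it has attribute B): it is in state W1.
By R5 (it is in state W1, it is in category U): it is tagged V.
By R2 (it is tagged V, it is tagged K1): it carries flag L.

Yes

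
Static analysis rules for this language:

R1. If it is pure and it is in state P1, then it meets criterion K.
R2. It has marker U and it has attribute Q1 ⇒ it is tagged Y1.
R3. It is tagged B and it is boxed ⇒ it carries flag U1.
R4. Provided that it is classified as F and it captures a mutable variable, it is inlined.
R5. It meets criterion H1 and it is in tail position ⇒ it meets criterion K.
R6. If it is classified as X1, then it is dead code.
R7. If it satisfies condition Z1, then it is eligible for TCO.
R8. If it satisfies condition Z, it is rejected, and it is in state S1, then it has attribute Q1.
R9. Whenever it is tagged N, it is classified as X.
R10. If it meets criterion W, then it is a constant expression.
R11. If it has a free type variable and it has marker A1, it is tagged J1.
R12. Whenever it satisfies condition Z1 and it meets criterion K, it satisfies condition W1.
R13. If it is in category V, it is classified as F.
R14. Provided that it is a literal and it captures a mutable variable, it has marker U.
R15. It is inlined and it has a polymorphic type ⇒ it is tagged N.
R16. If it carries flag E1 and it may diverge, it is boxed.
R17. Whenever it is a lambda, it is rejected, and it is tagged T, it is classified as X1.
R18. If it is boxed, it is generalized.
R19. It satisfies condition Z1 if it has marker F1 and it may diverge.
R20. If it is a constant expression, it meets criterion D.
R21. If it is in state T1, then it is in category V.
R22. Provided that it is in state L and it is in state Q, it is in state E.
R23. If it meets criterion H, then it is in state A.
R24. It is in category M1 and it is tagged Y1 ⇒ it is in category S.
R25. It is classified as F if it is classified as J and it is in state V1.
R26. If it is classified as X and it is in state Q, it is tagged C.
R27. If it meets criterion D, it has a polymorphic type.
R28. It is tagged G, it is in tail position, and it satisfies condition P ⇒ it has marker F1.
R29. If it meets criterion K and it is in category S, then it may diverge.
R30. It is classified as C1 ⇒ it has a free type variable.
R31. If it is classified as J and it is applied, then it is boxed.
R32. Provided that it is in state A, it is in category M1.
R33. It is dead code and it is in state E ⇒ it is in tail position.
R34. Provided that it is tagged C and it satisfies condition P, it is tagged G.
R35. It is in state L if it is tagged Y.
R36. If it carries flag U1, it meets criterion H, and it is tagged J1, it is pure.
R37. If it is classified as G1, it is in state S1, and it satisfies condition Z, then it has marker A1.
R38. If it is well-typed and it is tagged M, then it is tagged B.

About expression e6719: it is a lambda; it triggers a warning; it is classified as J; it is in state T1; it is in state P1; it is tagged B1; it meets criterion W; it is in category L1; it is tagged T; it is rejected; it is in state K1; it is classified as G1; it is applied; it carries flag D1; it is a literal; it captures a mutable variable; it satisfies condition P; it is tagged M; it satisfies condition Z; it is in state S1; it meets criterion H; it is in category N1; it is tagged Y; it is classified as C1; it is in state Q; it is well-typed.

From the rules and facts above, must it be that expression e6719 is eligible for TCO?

By R8 (it satisfies condition Z, it is rejected, it is in state S1): it has attribute Q1.
By R10 (it meets criterion W): it is a constant expression.
By R14 (it is a literal, it captures a mutable variable): it has marker U.
By R17 (it is a lambda, it is rejected, it is tagged T): it is classified as X1.
By R20 (it is a constant expression): it meets criterion D.
By R21 (it is in state T1): it is in category V.
By R23 (it meets criterion H): it is in state A.
By R27 (it meets criterion D): it has a polymorphic type.
By R30 (it is classified as C1): it has a free type variable.
By R31 (it is classified as J, it is applied): it is boxed.
By R32 (it is in state A): it is in category M1.
By R35 (it is tagged Y): it is in state L.
By R37 (it is classified as G1, it is in state S1, it satisfies condition Z): it has marker A1.
By R38 (it is well-typed, it is tagged M): it is tagged B.
By R2 (it has marker U, it has attribute Q1): it is tagged Y1.
By R3 (it is tagged B, it is boxed): it carries flag U1.
By R6 (it is classified as X1): it is dead code.
By R11 (it has a free type variable, it has marker A1): it is tagged J1.
By R13 (it is in category V): it is classified as F.
By R22 (it is in state L, it is in state Q): it is in state E.
By R24 (it is in category M1, it is tagged Y1): it is in category S.
By R33 (it is dead code, it is in state E): it is in tail position.
By R36 (it carries flag U1, it meets criterion H, it is tagged J1): it is pure.
By R1 (it is pure, it is in state P1): it meets criterion K.
By R4 (it is classified as F, it captures a mutable variable): it is inlined.
By R15 (it is inlined, it has a polymorphic type): it is tagged N.
By R29 (it meets criterion K, it is in category S): it may diverge.
By R9 (it is tagged N): it is classified as X.
By R26 (it is classified as X, it is in state Q): it is tagged C.
By R34 (it is tagged C, it satisfies condition P): it is tagged G.
By R28 (it is tagged G, it is in tail position, it satisfies condition P): it has marker F1.
By R19 (it has marker F1, it may diverge): it satisfies condition Z1.
By R7 (it satisfies condition Z1): it is eligible for TCO.

Yes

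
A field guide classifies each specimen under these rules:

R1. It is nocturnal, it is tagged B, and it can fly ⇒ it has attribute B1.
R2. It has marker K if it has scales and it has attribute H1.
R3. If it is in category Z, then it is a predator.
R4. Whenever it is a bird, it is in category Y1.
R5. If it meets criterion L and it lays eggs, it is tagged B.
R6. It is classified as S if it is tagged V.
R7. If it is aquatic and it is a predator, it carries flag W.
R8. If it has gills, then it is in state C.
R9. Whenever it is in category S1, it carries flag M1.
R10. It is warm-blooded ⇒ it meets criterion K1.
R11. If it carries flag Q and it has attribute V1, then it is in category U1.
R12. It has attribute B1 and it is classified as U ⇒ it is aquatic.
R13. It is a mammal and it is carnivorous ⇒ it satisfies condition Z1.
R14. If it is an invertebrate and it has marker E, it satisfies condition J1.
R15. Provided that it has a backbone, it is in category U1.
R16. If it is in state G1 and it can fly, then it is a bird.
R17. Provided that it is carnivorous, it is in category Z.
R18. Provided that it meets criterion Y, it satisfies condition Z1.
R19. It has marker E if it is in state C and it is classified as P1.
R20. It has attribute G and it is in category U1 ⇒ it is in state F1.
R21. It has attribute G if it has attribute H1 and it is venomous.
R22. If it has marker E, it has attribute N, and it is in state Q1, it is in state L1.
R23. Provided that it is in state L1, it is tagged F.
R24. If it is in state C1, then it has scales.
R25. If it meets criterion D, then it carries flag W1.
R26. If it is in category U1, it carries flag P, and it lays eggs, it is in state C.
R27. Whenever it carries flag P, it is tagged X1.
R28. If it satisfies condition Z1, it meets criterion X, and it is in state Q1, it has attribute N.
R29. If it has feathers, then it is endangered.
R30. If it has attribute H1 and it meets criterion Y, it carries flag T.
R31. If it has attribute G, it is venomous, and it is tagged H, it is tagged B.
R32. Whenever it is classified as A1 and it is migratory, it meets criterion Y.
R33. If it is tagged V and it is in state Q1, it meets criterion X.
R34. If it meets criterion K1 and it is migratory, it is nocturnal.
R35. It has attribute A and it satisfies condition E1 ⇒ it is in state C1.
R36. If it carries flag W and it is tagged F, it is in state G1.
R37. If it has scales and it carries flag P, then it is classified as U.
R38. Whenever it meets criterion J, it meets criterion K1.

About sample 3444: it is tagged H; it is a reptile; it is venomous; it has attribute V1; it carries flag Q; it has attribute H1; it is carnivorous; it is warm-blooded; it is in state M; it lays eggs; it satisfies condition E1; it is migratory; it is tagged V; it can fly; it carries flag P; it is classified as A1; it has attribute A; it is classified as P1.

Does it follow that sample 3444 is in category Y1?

No

Forward chaining from the given facts derives: is classified as S, meets criterion K1, is in category U1, is in category Z, has attribute G, is in state C, is tagged X1, is tagged B, meets criterion Y, is nocturnal, is in state C1, has attribute B1, is a predator, satisfies condition Z1, has marker E, is in state F1, has scales, carries flag T, is classified as U, has marker K, is aquatic, carries flag W.
The only rule concluding "it is in category Y1" is R4, which needs "it is a bird"; that is never established.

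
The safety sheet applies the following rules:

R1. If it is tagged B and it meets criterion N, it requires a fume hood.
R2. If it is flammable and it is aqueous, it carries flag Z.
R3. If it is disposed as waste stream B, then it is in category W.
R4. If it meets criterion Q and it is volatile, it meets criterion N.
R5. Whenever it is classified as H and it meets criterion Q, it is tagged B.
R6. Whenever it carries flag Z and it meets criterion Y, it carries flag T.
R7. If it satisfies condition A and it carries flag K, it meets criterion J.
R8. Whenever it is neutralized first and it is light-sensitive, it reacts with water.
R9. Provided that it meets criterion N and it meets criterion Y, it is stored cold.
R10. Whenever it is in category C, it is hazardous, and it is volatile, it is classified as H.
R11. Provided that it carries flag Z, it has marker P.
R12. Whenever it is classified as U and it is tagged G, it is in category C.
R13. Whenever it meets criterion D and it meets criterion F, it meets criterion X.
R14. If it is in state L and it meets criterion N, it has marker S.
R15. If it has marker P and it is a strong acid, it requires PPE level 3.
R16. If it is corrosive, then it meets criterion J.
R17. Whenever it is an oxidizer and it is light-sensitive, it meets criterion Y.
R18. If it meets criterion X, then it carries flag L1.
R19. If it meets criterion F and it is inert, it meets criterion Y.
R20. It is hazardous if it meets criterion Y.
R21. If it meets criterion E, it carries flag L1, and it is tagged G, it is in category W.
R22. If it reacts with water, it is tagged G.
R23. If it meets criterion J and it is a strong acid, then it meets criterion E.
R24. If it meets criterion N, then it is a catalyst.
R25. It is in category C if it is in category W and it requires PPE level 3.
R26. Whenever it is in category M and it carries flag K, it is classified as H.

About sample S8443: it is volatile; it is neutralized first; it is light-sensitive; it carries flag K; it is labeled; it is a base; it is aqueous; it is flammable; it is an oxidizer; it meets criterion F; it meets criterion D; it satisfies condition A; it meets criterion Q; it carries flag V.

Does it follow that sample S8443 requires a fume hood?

No

Forward chaining from the given facts derives: carries flag Z, meets criterion N, meets criterion J, reacts with water, has marker P, meets criterion X, meets criterion Y, carries flag L1, is hazardous, is tagged G, is a catalyst, carries flag T, is stored cold.
The only rule concluding "it requires a fume hood" is R1, which needs "it is tagged B"; that is never established.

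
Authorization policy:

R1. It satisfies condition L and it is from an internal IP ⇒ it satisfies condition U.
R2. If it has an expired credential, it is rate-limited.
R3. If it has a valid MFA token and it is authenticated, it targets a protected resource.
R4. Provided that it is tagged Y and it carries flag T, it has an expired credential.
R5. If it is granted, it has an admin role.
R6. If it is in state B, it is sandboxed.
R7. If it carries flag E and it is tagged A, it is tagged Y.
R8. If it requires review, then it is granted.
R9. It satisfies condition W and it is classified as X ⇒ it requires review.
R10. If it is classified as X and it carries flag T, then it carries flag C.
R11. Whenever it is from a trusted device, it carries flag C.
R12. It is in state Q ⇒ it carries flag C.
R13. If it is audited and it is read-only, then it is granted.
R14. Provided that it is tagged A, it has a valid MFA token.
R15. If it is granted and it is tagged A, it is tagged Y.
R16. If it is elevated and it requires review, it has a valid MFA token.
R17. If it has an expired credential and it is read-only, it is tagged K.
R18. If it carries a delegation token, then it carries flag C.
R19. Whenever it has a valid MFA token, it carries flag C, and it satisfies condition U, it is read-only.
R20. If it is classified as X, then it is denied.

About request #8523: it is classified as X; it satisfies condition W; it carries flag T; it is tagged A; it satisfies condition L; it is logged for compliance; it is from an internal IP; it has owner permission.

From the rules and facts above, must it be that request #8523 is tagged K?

Yes

By R1 (it satisfies condition L, it is from an internal IP): it satisfies condition U.
By R9 (it satisfies condition W, it is classified as X): it requires review.
By R10 (it is classified as X, it carries flag T): it carries flag C.
By R14 (it is tagged A): it has a valid MFA token.
By R19 (it has a valid MFA token, it carries flag C, it satisfies condition U): it is read-only.
By R8 (it requires review): it is granted.
By R15 (it is granted, it is tagged A): it is tagged Y.
By R4 (it is tagged Y, it carries flag T): it has an expired credential.
By R17 (it has an expired credential, it is read-only): it is tagged K.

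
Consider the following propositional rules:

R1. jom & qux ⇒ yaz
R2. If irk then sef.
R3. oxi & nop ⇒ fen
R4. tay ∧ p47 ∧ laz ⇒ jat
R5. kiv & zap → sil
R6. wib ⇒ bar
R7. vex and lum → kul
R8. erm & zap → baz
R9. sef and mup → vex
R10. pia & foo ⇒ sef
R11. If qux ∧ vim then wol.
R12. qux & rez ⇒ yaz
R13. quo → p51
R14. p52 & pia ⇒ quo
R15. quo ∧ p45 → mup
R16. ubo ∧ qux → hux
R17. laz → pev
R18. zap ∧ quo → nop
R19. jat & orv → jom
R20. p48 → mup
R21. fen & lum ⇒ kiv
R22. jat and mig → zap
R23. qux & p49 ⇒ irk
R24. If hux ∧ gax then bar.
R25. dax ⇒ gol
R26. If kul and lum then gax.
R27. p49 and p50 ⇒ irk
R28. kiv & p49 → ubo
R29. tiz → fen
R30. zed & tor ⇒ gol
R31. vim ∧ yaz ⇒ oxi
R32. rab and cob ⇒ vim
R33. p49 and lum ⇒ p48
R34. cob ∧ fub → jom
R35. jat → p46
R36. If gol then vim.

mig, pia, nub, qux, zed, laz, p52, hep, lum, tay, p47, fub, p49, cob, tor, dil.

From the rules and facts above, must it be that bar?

jat  (by R4: tay, p47, laz)
quo  (by R14: p52, pia)
zap  (by R22: jat, mig)
irk  (by R23: qux, p49)
gol  (by R30: zed, tor)
p48  (by R33: p49, lum)
jom  (by R34: cob, fub)
vim  (by R36: gol)
yaz  (by R1: jom, qux)
sef  (by R2: irk)
nop  (by R18: zap, quo)
mup  (by R20: p48)
oxi  (by R31: vim, yaz)
fen  (by R3: oxi, nop)
vex  (by R9: sef, mup)
kiv  (by R21: fen, lum)
ubo  (by R28: kiv, p49)
kul  (by R7: vex, lum)
hux  (by R16: ubo, qux)
gax  (by R26: kul, lum)
bar  (by R24: hux, gax)

Yes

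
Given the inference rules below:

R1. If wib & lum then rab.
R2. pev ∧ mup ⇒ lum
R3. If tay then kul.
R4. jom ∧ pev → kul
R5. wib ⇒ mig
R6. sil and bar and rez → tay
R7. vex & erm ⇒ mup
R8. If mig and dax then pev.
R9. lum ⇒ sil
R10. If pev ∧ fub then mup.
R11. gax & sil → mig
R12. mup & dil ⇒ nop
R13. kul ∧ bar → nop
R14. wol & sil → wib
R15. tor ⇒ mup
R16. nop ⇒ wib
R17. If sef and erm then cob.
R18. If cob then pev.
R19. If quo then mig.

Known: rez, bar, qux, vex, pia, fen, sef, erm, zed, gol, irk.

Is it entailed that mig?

mup  (by R7: vex, erm)
cob  (by R17: sef, erm)
pev  (by R18: cob)
lum  (by R2: pev, mup)
sil  (by R9: lum)
tay  (by R6: sil, bar, rez)
kul  (by R3: tay)
nop  (by R13: kul, bar)
wib  (by R16: nop)
mig  (by R5: wib)

Yes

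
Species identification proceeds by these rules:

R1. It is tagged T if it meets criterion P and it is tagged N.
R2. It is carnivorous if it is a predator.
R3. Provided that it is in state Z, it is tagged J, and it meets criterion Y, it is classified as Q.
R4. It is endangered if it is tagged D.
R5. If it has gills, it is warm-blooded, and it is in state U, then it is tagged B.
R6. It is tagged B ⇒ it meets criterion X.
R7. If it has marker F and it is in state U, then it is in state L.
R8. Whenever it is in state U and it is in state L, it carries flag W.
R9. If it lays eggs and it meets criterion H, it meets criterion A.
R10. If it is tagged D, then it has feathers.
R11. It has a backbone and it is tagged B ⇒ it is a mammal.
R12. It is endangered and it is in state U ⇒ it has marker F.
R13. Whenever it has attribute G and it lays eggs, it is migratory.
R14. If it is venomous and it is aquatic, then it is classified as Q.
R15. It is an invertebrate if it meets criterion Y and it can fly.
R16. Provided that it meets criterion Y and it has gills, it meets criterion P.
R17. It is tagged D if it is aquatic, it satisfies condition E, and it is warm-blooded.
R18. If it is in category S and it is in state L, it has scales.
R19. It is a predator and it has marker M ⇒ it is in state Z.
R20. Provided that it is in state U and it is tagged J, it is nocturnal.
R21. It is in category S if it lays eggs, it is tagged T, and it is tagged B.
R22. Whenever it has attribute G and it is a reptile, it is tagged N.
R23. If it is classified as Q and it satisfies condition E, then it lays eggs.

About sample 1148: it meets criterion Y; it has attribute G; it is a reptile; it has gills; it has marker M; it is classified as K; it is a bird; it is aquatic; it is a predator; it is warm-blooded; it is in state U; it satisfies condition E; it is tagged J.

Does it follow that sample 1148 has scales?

Yes

By R5 (it has gills, it is warm-blooded, it is in state U): it is tagged B.
By R16 (it meets criterion Y, it has gills): it meets criterion P.
By R17 (it is aquatic, it satisfies condition E, it is warm-blooded): it is tagged D.
By R19 (it is a predator, it has marker M): it is in state Z.
By R22 (it has attribute G, it is a reptile): it is tagged N.
By R1 (it meets criterion P, it is tagged N): it is tagged T.
By R3 (it is in state Z, it is tagged J, it meets criterion Y): it is classified as Q.
By R4 (it is tagged D): it is endangered.
By R12 (it is endangered, it is in state U): it has marker F.
By R23 (it is classified as Q, it satisfies condition E): it lays eggs.
By R7 (it has marker F, it is in state U): it is in state L.
By R21 (it lays eggs, it is tagged T, it is tagged B): it is in category S.
By R18 (it is in category S, it is in state L): it has scales.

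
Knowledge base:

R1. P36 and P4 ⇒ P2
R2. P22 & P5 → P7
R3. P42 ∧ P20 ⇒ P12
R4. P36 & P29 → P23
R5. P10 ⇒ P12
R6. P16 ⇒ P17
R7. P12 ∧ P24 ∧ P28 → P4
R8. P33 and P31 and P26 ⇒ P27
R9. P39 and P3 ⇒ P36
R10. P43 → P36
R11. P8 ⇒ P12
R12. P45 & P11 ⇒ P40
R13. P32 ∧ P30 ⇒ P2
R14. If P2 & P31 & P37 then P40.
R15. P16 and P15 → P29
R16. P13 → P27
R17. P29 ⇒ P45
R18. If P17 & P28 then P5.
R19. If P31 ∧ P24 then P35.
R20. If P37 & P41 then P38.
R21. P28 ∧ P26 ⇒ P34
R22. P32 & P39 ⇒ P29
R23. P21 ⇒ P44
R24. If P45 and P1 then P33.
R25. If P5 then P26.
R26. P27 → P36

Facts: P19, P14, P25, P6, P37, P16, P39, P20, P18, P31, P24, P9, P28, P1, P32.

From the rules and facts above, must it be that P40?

Forward chaining from the given facts derives: P17, P5, P35, P29, P26, P45, P34, P33, P27, P36, P23.
Rules concluding P40: R12 needs P11; R14 needs P2 — none of these are established.

No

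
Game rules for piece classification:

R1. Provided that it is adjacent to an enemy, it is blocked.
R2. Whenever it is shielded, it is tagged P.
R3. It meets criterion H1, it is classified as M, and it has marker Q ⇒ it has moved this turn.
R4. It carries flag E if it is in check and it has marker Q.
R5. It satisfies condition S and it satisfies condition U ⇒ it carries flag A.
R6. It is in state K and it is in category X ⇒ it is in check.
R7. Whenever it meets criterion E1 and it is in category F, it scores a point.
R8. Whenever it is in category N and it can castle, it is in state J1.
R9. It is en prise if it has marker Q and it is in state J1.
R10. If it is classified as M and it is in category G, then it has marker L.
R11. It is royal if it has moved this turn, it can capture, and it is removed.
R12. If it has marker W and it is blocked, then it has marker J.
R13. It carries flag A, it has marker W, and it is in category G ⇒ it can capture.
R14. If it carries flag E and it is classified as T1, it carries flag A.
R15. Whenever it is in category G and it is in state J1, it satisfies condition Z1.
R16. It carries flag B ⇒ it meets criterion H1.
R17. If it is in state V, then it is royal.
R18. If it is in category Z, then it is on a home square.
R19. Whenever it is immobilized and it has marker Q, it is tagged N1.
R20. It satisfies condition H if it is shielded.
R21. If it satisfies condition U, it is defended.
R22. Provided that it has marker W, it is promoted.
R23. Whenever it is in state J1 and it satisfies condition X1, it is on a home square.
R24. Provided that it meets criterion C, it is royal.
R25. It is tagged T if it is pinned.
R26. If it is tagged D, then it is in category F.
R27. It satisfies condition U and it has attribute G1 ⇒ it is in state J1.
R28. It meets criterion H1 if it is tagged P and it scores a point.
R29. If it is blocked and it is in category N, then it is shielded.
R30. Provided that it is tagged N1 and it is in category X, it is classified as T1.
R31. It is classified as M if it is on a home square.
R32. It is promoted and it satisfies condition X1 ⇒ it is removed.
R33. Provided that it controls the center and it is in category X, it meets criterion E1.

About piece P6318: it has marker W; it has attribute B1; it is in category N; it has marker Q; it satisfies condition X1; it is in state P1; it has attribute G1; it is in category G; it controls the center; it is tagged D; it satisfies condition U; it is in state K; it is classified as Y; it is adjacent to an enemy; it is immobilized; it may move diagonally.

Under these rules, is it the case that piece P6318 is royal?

No

Forward chaining from the given facts derives: is blocked, has marker J, is tagged N1, is defended, is promoted, is in category F, is in state J1, is shielded, is removed, is tagged P, is en prise, satisfies condition Z1, satisfies condition H, is on a home square, is classified as M, has marker L.
Rules concluding "it is royal": R11 needs "it has moved this turn"; R17 needs "it is in state V"; R24 needs "it meets criterion C" — none of these are established.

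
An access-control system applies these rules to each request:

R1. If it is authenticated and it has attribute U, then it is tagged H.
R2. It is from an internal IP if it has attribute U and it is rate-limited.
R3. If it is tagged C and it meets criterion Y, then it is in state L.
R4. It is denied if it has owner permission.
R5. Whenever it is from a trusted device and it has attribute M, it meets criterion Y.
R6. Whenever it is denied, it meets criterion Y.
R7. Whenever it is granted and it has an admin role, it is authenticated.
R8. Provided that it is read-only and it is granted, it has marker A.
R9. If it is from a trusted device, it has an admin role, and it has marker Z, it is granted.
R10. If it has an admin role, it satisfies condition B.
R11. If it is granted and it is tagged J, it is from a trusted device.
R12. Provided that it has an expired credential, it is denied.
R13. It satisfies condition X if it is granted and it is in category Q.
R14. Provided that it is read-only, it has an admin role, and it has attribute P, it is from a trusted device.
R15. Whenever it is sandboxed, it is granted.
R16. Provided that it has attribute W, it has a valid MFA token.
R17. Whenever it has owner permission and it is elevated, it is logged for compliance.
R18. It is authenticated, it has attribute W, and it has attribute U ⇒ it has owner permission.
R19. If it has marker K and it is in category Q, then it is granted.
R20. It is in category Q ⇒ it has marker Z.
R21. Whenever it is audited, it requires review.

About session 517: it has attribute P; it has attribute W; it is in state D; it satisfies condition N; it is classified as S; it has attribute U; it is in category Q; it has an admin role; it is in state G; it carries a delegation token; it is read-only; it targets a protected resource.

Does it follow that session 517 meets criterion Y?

Yes

By R14 (it is read-only, it has an admin role, it has attribute P): it is from a trusted device.
By R20 (it is in category Q): it has marker Z.
By R9 (it is from a trusted device, it has an admin role, it has marker Z): it is granted.
By R7 (it is granted, it has an admin role): it is authenticated.
By R18 (it is authenticated, it has attribute W, it has attribute U): it has owner permission.
By R4 (it has owner permission): it is denied.
By R6 (it is denied): it meets criterion Y.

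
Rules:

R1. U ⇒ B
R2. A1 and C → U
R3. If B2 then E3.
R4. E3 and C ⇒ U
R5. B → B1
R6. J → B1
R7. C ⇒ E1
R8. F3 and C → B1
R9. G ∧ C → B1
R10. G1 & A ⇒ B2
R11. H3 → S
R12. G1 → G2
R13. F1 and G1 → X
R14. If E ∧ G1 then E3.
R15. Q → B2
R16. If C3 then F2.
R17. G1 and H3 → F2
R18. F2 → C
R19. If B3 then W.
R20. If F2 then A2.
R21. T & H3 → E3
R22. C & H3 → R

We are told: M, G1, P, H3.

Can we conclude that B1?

No

Forward chaining from the given facts derives: S, G2, F2, C, A2, R, E1.
Rules concluding B1: R5 needs B; R6 needs J; R8 needs F3; R9 needs G — none of these are established.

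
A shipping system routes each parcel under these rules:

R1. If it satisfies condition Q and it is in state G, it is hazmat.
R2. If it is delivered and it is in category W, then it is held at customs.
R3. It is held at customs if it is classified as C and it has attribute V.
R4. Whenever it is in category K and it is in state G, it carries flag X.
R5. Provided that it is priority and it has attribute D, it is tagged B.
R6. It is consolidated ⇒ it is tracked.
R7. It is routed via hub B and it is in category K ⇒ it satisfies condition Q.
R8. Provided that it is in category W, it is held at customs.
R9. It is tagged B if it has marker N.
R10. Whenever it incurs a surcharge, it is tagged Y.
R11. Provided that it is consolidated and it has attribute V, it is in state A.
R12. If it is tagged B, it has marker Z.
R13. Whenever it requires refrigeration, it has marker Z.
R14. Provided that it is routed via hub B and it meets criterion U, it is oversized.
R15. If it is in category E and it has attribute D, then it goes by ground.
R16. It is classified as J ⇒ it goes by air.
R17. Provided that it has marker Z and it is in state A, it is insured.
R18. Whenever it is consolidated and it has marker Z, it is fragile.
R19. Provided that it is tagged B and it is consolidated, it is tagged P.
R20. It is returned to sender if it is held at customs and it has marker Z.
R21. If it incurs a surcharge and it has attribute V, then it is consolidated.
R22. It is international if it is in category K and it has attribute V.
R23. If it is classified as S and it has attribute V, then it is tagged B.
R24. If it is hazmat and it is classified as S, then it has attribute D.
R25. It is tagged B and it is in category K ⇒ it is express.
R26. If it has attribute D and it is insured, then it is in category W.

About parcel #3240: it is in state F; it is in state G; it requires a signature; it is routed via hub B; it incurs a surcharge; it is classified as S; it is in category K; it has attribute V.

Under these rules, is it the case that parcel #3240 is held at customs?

Yes

By R7 (it is routed via hub B, it is in category K): it satisfies condition Q.
By R21 (it incurs a surcharge, it has attribute V): it is consolidated.
By R23 (it is classified as S, it has attribute V): it is tagged B.
By R1 (it satisfies condition Q, it is in state G): it is hazmat.
By R11 (it is consolidated, it has attribute V): it is in state A.
By R12 (it is tagged B): it has marker Z.
By R17 (it has marker Z, it is in state A): it is insured.
By R24 (it is hazmat, it is classified as S): it has attribute D.
By R26 (it has attribute D, it is insured): it is in category W.
By R8 (it is in category W): it is held at customs.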